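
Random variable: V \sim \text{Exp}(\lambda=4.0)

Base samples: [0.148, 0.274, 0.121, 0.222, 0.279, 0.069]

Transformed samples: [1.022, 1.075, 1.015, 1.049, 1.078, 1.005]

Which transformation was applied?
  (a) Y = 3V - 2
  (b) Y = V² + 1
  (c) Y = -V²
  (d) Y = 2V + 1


Checking option (b) Y = V² + 1:
  V = 0.148 -> Y = 1.022 ✓
  V = 0.274 -> Y = 1.075 ✓
  V = 0.121 -> Y = 1.015 ✓
All samples match this transformation.

(b) V² + 1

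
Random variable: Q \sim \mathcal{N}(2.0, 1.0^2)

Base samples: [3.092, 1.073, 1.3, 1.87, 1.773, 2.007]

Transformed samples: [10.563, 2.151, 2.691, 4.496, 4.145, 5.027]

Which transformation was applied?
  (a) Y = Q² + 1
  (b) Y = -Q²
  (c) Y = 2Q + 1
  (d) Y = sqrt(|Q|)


Checking option (a) Y = Q² + 1:
  Q = 3.092 -> Y = 10.563 ✓
  Q = 1.073 -> Y = 2.151 ✓
  Q = 1.3 -> Y = 2.691 ✓
All samples match this transformation.

(a) Q² + 1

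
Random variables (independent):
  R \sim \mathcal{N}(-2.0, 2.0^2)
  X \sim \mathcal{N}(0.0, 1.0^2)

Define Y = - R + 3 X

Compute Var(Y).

For independent RVs: Var(aX + bY) = a²Var(X) + b²Var(Y)
Var(R) = 4
Var(X) = 1
Var(Y) = (-1)²*4 + 3²*1
= 1*4 + 9*1 = 13

13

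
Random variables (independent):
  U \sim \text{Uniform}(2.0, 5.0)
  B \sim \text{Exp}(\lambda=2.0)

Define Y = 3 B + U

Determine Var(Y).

For independent RVs: Var(aX + bY) = a²Var(X) + b²Var(Y)
Var(U) = 0.75
Var(B) = 0.25
Var(Y) = 1²*0.75 + 3²*0.25
= 1*0.75 + 9*0.25 = 3

3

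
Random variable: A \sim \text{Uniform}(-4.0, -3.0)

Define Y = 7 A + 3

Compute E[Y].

For Y = 7A + 3:
E[Y] = 7 * E[A] + 3
E[A] = (-4 - 3)/2 = -3.5
E[Y] = 7 * (-3.5) + 3 = -21.5

-21.5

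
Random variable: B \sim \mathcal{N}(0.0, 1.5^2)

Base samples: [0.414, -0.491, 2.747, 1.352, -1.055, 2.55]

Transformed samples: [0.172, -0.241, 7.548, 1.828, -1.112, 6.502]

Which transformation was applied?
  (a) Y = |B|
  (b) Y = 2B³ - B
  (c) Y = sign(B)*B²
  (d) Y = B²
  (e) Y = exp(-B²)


Checking option (c) Y = sign(B)*B²:
  B = 0.414 -> Y = 0.172 ✓
  B = -0.491 -> Y = -0.241 ✓
  B = 2.747 -> Y = 7.548 ✓
All samples match this transformation.

(c) sign(B)*B²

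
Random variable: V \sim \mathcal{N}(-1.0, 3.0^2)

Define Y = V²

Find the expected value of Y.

Using E[X²] = Var(X) + (E[X])²:
E[V] = -1
Var(V) = 3.0^2 = 9
E[V²] = 9 + (-1)² = 9 + 1 = 10

10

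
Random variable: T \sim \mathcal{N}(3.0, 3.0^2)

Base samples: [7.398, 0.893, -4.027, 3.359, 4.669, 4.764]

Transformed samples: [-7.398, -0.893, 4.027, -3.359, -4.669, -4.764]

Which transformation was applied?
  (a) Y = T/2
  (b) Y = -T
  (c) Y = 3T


Checking option (b) Y = -T:
  T = 7.398 -> Y = -7.398 ✓
  T = 0.893 -> Y = -0.893 ✓
  T = -4.027 -> Y = 4.027 ✓
All samples match this transformation.

(b) -T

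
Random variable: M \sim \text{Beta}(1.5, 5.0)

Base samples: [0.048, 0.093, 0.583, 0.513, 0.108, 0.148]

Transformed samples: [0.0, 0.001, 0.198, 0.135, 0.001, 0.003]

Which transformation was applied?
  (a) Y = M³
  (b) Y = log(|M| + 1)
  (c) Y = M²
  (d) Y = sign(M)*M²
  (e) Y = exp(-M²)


Checking option (a) Y = M³:
  M = 0.048 -> Y = 0.0 ✓
  M = 0.093 -> Y = 0.001 ✓
  M = 0.583 -> Y = 0.198 ✓
All samples match this transformation.

(a) M³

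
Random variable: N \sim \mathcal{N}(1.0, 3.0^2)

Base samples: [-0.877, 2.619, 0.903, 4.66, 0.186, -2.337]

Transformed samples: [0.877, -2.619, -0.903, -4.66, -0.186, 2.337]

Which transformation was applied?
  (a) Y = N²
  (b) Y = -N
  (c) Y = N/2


Checking option (b) Y = -N:
  N = -0.877 -> Y = 0.877 ✓
  N = 2.619 -> Y = -2.619 ✓
  N = 0.903 -> Y = -0.903 ✓
All samples match this transformation.

(b) -N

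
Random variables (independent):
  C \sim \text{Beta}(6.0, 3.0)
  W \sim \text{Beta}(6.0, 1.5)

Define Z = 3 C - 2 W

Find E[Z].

E[Z] = 3*E[C] - 2*E[W]
E[C] = 0.66666667
E[W] = 0.8
E[Z] = 3*0.66666667 - 2*0.8 = 0.4

0.4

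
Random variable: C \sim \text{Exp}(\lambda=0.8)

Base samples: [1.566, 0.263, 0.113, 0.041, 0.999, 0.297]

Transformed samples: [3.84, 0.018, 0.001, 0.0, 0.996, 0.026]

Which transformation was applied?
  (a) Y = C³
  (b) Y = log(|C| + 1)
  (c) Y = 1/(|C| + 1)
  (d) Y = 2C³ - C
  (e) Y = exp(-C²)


Checking option (a) Y = C³:
  C = 1.566 -> Y = 3.84 ✓
  C = 0.263 -> Y = 0.018 ✓
  C = 0.113 -> Y = 0.001 ✓
All samples match this transformation.

(a) C³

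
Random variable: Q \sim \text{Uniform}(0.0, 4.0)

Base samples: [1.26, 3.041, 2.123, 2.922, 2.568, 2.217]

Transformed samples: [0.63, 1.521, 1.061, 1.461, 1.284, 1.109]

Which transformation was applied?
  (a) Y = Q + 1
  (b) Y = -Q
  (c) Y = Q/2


Checking option (c) Y = Q/2:
  Q = 1.26 -> Y = 0.63 ✓
  Q = 3.041 -> Y = 1.521 ✓
  Q = 2.123 -> Y = 1.061 ✓
All samples match this transformation.

(c) Q/2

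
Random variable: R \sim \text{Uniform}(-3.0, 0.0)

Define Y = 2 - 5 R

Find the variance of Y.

For Y = aR + b: Var(Y) = a² * Var(R)
Var(R) = (0 + 3)^2/12 = 0.75
Var(Y) = (-5)² * 0.75 = 25 * 0.75 = 18.75

18.75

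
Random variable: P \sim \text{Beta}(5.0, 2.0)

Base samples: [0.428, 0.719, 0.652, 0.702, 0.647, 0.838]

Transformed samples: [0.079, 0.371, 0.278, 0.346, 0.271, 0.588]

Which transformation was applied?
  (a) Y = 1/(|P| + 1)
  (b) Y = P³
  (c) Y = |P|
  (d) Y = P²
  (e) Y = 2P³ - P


Checking option (b) Y = P³:
  P = 0.428 -> Y = 0.079 ✓
  P = 0.719 -> Y = 0.371 ✓
  P = 0.652 -> Y = 0.278 ✓
All samples match this transformation.

(b) P³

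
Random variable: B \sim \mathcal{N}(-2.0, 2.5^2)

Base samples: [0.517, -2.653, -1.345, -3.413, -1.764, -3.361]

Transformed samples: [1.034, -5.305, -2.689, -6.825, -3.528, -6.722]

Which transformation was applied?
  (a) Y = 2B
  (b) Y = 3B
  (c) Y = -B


Checking option (a) Y = 2B:
  B = 0.517 -> Y = 1.034 ✓
  B = -2.653 -> Y = -5.305 ✓
  B = -1.345 -> Y = -2.689 ✓
All samples match this transformation.

(a) 2B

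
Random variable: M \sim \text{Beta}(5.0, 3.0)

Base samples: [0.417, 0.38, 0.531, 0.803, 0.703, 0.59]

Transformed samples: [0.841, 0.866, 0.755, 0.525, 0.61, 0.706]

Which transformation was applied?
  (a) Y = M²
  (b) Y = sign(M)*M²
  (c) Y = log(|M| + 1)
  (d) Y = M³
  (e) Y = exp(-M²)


Checking option (e) Y = exp(-M²):
  M = 0.417 -> Y = 0.841 ✓
  M = 0.38 -> Y = 0.866 ✓
  M = 0.531 -> Y = 0.755 ✓
All samples match this transformation.

(e) exp(-M²)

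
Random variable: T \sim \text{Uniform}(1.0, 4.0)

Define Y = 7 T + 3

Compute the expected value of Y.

For Y = 7T + 3:
E[Y] = 7 * E[T] + 3
E[T] = (1 + 4)/2 = 2.5
E[Y] = 7 * 2.5 + 3 = 20.5

20.5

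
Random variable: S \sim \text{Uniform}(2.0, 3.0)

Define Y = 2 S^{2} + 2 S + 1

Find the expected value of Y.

E[Y] = 2*E[S²] + 2*E[S] + 1
E[S] = 2.5
E[S²] = Var(S) + (E[S])² = 0.083333333 + 6.25 = 6.3333333
E[Y] = 2*6.3333333 + 2*2.5 + 1 = 18.666667

18.666667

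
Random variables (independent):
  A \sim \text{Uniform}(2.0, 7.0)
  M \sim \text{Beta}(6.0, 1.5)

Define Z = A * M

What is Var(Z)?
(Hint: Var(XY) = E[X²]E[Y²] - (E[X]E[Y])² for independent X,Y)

Var(XY) = E[X²]E[Y²] - (E[X]E[Y])²
E[A] = 4.5, Var(A) = 2.0833333
E[M] = 0.8, Var(M) = 0.018823529
E[A²] = 2.0833333 + 4.5² = 22.333333
E[M²] = 0.018823529 + 0.8² = 0.65882353
Var(Z) = 22.333333*0.65882353 - (4.5*0.8)²
= 14.713725 - 12.96 = 1.7537255

1.7537255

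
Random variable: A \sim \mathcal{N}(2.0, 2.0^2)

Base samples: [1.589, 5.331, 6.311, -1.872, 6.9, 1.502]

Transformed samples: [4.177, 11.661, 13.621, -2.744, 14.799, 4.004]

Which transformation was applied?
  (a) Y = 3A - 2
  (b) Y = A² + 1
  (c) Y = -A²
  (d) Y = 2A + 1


Checking option (d) Y = 2A + 1:
  A = 1.589 -> Y = 4.177 ✓
  A = 5.331 -> Y = 11.661 ✓
  A = 6.311 -> Y = 13.621 ✓
All samples match this transformation.

(d) 2A + 1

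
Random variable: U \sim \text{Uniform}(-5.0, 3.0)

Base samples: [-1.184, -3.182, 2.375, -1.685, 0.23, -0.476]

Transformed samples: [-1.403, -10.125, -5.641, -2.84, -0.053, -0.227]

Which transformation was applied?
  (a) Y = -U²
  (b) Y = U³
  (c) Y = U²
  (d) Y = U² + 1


Checking option (a) Y = -U²:
  U = -1.184 -> Y = -1.403 ✓
  U = -3.182 -> Y = -10.125 ✓
  U = 2.375 -> Y = -5.641 ✓
All samples match this transformation.

(a) -U²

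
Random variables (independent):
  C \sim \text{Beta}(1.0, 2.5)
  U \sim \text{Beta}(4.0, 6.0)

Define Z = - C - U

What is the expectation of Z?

E[Z] = -1*E[C] - 1*E[U]
E[C] = 0.28571429
E[U] = 0.4
E[Z] = -1*0.28571429 - 1*0.4 = -0.68571429

-0.68571429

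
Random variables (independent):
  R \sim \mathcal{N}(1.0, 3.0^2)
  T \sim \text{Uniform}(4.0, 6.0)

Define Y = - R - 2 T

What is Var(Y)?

For independent RVs: Var(aX + bY) = a²Var(X) + b²Var(Y)
Var(R) = 9
Var(T) = 0.33333333
Var(Y) = (-1)²*9 + (-2)²*0.33333333
= 1*9 + 4*0.33333333 = 10.333333

10.333333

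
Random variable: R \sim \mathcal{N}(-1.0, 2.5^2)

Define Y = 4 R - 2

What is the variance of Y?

For Y = aR + b: Var(Y) = a² * Var(R)
Var(R) = 2.5^2 = 6.25
Var(Y) = 4² * 6.25 = 16 * 6.25 = 100

100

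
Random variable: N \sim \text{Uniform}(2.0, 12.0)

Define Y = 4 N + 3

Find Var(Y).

For Y = aN + b: Var(Y) = a² * Var(N)
Var(N) = (12 - 2)^2/12 = 8.3333333
Var(Y) = 4² * 8.3333333 = 16 * 8.3333333 = 133.33333

133.33333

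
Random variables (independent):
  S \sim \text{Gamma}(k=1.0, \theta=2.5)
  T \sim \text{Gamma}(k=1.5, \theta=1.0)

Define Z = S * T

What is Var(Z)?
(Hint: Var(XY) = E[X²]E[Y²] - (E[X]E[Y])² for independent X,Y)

Var(XY) = E[X²]E[Y²] - (E[X]E[Y])²
E[S] = 2.5, Var(S) = 6.25
E[T] = 1.5, Var(T) = 1.5
E[S²] = 6.25 + 2.5² = 12.5
E[T²] = 1.5 + 1.5² = 3.75
Var(Z) = 12.5*3.75 - (2.5*1.5)²
= 46.875 - 14.0625 = 32.8125

32.8125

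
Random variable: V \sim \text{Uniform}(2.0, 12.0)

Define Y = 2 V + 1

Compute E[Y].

For Y = 2V + 1:
E[Y] = 2 * E[V] + 1
E[V] = (2 + 12)/2 = 7
E[Y] = 2 * 7 + 1 = 15

15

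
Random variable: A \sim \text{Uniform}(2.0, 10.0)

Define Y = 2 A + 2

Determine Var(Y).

For Y = aA + b: Var(Y) = a² * Var(A)
Var(A) = (10 - 2)^2/12 = 5.3333333
Var(Y) = 2² * 5.3333333 = 4 * 5.3333333 = 21.333333

21.333333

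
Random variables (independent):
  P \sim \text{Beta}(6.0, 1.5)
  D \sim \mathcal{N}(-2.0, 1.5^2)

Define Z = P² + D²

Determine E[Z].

E[Z] = E[P²] + E[D²]
E[P²] = Var(P) + E[P]² = 0.018823529 + 0.64 = 0.65882353
E[D²] = Var(D) + E[D]² = 2.25 + 4 = 6.25
E[Z] = 0.65882353 + 6.25 = 6.9088235

6.9088235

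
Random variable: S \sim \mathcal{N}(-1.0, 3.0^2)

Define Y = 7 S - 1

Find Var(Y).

For Y = aS + b: Var(Y) = a² * Var(S)
Var(S) = 3.0^2 = 9
Var(Y) = 7² * 9 = 49 * 9 = 441

441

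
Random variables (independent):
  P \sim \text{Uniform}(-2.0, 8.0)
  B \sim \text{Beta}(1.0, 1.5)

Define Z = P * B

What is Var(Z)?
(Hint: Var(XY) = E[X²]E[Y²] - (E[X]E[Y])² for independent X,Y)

Var(XY) = E[X²]E[Y²] - (E[X]E[Y])²
E[P] = 3, Var(P) = 8.3333333
E[B] = 0.4, Var(B) = 0.068571429
E[P²] = 8.3333333 + 3² = 17.333333
E[B²] = 0.068571429 + 0.4² = 0.22857143
Var(Z) = 17.333333*0.22857143 - (3*0.4)²
= 3.9619048 - 1.44 = 2.5219048

2.5219048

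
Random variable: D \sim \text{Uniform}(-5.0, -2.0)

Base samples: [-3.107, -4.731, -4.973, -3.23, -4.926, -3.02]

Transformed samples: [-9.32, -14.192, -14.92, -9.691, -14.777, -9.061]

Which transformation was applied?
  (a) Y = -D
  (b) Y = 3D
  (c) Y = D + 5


Checking option (b) Y = 3D:
  D = -3.107 -> Y = -9.32 ✓
  D = -4.731 -> Y = -14.192 ✓
  D = -4.973 -> Y = -14.92 ✓
All samples match this transformation.

(b) 3D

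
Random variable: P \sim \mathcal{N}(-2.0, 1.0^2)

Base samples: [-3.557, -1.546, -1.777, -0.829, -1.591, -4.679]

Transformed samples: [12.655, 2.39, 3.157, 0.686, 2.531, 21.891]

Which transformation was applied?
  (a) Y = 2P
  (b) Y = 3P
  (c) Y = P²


Checking option (c) Y = P²:
  P = -3.557 -> Y = 12.655 ✓
  P = -1.546 -> Y = 2.39 ✓
  P = -1.777 -> Y = 3.157 ✓
All samples match this transformation.

(c) P²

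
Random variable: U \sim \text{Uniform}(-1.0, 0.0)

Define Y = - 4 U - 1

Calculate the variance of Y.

For Y = aU + b: Var(Y) = a² * Var(U)
Var(U) = (0 + 1)^2/12 = 0.083333333
Var(Y) = (-4)² * 0.083333333 = 16 * 0.083333333 = 1.3333333

1.3333333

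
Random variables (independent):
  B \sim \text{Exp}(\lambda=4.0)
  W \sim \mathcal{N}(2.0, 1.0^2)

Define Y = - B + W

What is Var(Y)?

For independent RVs: Var(aX + bY) = a²Var(X) + b²Var(Y)
Var(B) = 0.0625
Var(W) = 1
Var(Y) = (-1)²*0.0625 + 1²*1
= 1*0.0625 + 1*1 = 1.0625

1.0625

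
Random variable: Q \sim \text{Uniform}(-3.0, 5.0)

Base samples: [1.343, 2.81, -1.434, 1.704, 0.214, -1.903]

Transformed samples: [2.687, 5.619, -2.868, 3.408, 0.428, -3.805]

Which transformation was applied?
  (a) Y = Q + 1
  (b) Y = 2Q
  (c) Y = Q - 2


Checking option (b) Y = 2Q:
  Q = 1.343 -> Y = 2.687 ✓
  Q = 2.81 -> Y = 5.619 ✓
  Q = -1.434 -> Y = -2.868 ✓
All samples match this transformation.

(b) 2Q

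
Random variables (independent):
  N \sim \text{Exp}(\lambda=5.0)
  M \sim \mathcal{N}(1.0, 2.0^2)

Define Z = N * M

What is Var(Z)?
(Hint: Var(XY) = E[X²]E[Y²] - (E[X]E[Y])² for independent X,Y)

Var(XY) = E[X²]E[Y²] - (E[X]E[Y])²
E[N] = 0.2, Var(N) = 0.04
E[M] = 1, Var(M) = 4
E[N²] = 0.04 + 0.2² = 0.08
E[M²] = 4 + 1² = 5
Var(Z) = 0.08*5 - (0.2*1)²
= 0.4 - 0.04 = 0.36

0.36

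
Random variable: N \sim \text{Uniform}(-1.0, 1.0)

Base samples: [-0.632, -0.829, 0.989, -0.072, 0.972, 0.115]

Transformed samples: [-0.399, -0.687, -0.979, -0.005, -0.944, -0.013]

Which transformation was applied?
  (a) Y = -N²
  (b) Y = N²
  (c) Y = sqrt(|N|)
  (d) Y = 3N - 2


Checking option (a) Y = -N²:
  N = -0.632 -> Y = -0.399 ✓
  N = -0.829 -> Y = -0.687 ✓
  N = 0.989 -> Y = -0.979 ✓
All samples match this transformation.

(a) -N²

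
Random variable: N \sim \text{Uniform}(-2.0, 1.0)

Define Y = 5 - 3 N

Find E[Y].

For Y = -3N + 5:
E[Y] = -3 * E[N] + 5
E[N] = (-2 + 1)/2 = -0.5
E[Y] = -3 * (-0.5) + 5 = 6.5

6.5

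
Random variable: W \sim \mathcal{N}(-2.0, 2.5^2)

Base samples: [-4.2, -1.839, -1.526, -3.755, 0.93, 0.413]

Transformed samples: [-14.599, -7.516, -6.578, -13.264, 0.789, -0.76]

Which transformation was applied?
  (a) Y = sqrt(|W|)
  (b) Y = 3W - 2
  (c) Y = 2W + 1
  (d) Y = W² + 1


Checking option (b) Y = 3W - 2:
  W = -4.2 -> Y = -14.599 ✓
  W = -1.839 -> Y = -7.516 ✓
  W = -1.526 -> Y = -6.578 ✓
All samples match this transformation.

(b) 3W - 2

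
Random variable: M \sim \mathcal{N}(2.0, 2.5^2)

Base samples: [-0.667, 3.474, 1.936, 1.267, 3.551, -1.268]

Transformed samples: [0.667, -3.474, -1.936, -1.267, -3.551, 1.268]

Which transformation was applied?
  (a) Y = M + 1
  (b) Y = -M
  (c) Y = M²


Checking option (b) Y = -M:
  M = -0.667 -> Y = 0.667 ✓
  M = 3.474 -> Y = -3.474 ✓
  M = 1.936 -> Y = -1.936 ✓
All samples match this transformation.

(b) -M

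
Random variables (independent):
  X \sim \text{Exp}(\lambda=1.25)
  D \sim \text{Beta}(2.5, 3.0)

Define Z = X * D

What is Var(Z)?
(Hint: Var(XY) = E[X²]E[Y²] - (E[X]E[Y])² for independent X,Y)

Var(XY) = E[X²]E[Y²] - (E[X]E[Y])²
E[X] = 0.8, Var(X) = 0.64
E[D] = 0.45454545, Var(D) = 0.038143675
E[X²] = 0.64 + 0.8² = 1.28
E[D²] = 0.038143675 + 0.45454545² = 0.24475524
Var(Z) = 1.28*0.24475524 - (0.8*0.45454545)²
= 0.31328671 - 0.1322314 = 0.18105531

0.18105531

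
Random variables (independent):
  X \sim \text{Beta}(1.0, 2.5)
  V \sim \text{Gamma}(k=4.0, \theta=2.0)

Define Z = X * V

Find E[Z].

For independent RVs: E[XY] = E[X]*E[Y]
E[X] = 0.28571429
E[V] = 8
E[Z] = 0.28571429 * 8 = 2.2857143

2.2857143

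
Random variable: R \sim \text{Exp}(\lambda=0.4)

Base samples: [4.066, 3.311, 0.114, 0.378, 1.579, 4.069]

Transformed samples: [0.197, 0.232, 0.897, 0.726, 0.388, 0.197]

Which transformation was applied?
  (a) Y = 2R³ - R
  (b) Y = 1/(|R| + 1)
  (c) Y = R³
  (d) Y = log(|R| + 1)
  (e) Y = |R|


Checking option (b) Y = 1/(|R| + 1):
  R = 4.066 -> Y = 0.197 ✓
  R = 3.311 -> Y = 0.232 ✓
  R = 0.114 -> Y = 0.897 ✓
All samples match this transformation.

(b) 1/(|R| + 1)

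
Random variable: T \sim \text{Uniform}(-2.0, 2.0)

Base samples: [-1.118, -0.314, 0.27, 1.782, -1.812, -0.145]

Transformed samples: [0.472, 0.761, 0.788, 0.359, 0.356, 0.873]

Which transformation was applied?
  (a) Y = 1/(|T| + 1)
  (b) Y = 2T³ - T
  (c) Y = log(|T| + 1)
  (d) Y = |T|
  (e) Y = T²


Checking option (a) Y = 1/(|T| + 1):
  T = -1.118 -> Y = 0.472 ✓
  T = -0.314 -> Y = 0.761 ✓
  T = 0.27 -> Y = 0.788 ✓
All samples match this transformation.

(a) 1/(|T| + 1)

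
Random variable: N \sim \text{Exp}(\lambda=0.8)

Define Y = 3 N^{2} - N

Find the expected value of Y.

E[Y] = 3*E[N²] - 1*E[N]
E[N] = 1.25
E[N²] = Var(N) + (E[N])² = 1.5625 + 1.5625 = 3.125
E[Y] = 3*3.125 - 1*1.25 = 8.125

8.125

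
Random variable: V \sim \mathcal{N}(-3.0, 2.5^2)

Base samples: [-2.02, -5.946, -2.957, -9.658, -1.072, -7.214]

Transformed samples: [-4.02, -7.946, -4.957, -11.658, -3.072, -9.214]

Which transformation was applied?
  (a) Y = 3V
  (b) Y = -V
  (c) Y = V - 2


Checking option (c) Y = V - 2:
  V = -2.02 -> Y = -4.02 ✓
  V = -5.946 -> Y = -7.946 ✓
  V = -2.957 -> Y = -4.957 ✓
All samples match this transformation.

(c) V - 2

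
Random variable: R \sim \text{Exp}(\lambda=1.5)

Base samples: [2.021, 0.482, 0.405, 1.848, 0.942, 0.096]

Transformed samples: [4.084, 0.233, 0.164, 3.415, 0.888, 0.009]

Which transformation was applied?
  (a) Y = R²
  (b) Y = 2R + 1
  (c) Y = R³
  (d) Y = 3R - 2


Checking option (a) Y = R²:
  R = 2.021 -> Y = 4.084 ✓
  R = 0.482 -> Y = 0.233 ✓
  R = 0.405 -> Y = 0.164 ✓
All samples match this transformation.

(a) R²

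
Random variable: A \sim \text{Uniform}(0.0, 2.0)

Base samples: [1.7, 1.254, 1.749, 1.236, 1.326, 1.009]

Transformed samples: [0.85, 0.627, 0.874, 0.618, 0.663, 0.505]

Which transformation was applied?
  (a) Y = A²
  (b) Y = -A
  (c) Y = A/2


Checking option (c) Y = A/2:
  A = 1.7 -> Y = 0.85 ✓
  A = 1.254 -> Y = 0.627 ✓
  A = 1.749 -> Y = 0.874 ✓
All samples match this transformation.

(c) A/2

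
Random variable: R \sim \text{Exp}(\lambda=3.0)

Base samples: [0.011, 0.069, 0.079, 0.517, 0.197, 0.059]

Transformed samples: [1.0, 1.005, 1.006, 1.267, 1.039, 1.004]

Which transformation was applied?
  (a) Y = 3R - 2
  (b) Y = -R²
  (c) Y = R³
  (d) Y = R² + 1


Checking option (d) Y = R² + 1:
  R = 0.011 -> Y = 1.0 ✓
  R = 0.069 -> Y = 1.005 ✓
  R = 0.079 -> Y = 1.006 ✓
All samples match this transformation.

(d) R² + 1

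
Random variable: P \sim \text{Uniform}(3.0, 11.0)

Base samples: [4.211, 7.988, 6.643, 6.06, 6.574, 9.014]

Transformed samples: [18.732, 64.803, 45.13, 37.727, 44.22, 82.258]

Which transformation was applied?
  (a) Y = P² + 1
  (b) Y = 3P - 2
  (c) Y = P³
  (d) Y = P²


Checking option (a) Y = P² + 1:
  P = 4.211 -> Y = 18.732 ✓
  P = 7.988 -> Y = 64.803 ✓
  P = 6.643 -> Y = 45.13 ✓
All samples match this transformation.

(a) P² + 1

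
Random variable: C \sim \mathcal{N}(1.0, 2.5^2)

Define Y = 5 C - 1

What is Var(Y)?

For Y = aC + b: Var(Y) = a² * Var(C)
Var(C) = 2.5^2 = 6.25
Var(Y) = 5² * 6.25 = 25 * 6.25 = 156.25

156.25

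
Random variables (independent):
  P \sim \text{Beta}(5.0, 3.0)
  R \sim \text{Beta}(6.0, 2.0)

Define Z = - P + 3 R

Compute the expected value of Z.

E[Z] = -1*E[P] + 3*E[R]
E[P] = 0.625
E[R] = 0.75
E[Z] = -1*0.625 + 3*0.75 = 1.625

1.625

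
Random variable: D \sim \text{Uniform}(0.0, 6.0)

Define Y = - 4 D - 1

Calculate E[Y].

For Y = -4D - 1:
E[Y] = -4 * E[D] - 1
E[D] = (0 + 6)/2 = 3
E[Y] = -4 * 3 - 1 = -13

-13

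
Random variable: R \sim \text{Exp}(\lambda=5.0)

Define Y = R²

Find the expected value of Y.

Using E[X²] = Var(X) + (E[X])²:
E[R] = 0.2
Var(R) = 1/5.0^2 = 0.04
E[R²] = 0.04 + 0.2² = 0.04 + 0.04 = 0.08

0.08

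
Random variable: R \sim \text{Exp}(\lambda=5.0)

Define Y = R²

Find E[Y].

Using E[X²] = Var(X) + (E[X])²:
E[R] = 0.2
Var(R) = 1/5.0^2 = 0.04
E[R²] = 0.04 + 0.2² = 0.04 + 0.04 = 0.08

0.08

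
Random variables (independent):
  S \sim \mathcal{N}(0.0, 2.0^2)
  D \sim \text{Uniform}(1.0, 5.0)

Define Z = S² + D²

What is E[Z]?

E[Z] = E[S²] + E[D²]
E[S²] = Var(S) + E[S]² = 4 + 0 = 4
E[D²] = Var(D) + E[D]² = 1.3333333 + 9 = 10.333333
E[Z] = 4 + 10.333333 = 14.333333

14.333333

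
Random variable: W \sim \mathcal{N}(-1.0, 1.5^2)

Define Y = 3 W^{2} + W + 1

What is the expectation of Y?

E[Y] = 3*E[W²] + 1*E[W] + 1
E[W] = -1
E[W²] = Var(W) + (E[W])² = 2.25 + 1 = 3.25
E[Y] = 3*3.25 + 1*(-1) + 1 = 9.75

9.75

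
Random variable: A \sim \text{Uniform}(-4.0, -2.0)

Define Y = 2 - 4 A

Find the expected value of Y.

For Y = -4A + 2:
E[Y] = -4 * E[A] + 2
E[A] = (-4 - 2)/2 = -3
E[Y] = -4 * (-3) + 2 = 14

14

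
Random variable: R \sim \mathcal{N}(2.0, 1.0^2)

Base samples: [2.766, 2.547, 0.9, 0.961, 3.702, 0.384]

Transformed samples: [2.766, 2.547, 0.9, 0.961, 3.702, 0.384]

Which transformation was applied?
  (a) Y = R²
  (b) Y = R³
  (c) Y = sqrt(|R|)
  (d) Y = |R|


Checking option (d) Y = |R|:
  R = 2.766 -> Y = 2.766 ✓
  R = 2.547 -> Y = 2.547 ✓
  R = 0.9 -> Y = 0.9 ✓
All samples match this transformation.

(d) |R|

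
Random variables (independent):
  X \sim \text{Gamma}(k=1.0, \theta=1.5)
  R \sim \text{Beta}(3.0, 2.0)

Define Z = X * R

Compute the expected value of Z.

For independent RVs: E[XY] = E[X]*E[Y]
E[X] = 1.5
E[R] = 0.6
E[Z] = 1.5 * 0.6 = 0.9

0.9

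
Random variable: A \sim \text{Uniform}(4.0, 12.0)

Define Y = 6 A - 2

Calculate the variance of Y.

For Y = aA + b: Var(Y) = a² * Var(A)
Var(A) = (12 - 4)^2/12 = 5.3333333
Var(Y) = 6² * 5.3333333 = 36 * 5.3333333 = 192

192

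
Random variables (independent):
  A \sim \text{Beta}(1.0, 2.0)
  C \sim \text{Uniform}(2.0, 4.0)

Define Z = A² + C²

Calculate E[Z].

E[Z] = E[A²] + E[C²]
E[A²] = Var(A) + E[A]² = 0.055555556 + 0.11111111 = 0.16666667
E[C²] = Var(C) + E[C]² = 0.33333333 + 9 = 9.3333333
E[Z] = 0.16666667 + 9.3333333 = 9.5

9.5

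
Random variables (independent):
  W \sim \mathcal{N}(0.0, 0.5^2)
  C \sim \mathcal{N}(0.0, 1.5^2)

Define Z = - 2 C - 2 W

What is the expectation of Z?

E[Z] = -2*E[W] - 2*E[C]
E[W] = 0
E[C] = 0
E[Z] = -2*0 - 2*0 = 0

0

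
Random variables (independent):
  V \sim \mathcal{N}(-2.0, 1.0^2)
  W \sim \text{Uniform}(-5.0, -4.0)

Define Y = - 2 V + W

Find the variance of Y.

For independent RVs: Var(aX + bY) = a²Var(X) + b²Var(Y)
Var(V) = 1
Var(W) = 0.083333333
Var(Y) = (-2)²*1 + 1²*0.083333333
= 4*1 + 1*0.083333333 = 4.0833333

4.0833333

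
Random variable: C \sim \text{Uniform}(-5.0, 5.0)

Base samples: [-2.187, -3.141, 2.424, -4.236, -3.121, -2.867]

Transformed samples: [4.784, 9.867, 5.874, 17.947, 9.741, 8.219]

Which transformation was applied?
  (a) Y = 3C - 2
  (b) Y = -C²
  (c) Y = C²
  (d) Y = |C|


Checking option (c) Y = C²:
  C = -2.187 -> Y = 4.784 ✓
  C = -3.141 -> Y = 9.867 ✓
  C = 2.424 -> Y = 5.874 ✓
All samples match this transformation.

(c) C²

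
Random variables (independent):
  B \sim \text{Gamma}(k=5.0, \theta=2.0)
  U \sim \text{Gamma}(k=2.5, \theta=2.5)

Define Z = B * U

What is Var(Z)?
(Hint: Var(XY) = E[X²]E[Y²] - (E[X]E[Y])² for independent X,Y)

Var(XY) = E[X²]E[Y²] - (E[X]E[Y])²
E[B] = 10, Var(B) = 20
E[U] = 6.25, Var(U) = 15.625
E[B²] = 20 + 10² = 120
E[U²] = 15.625 + 6.25² = 54.6875
Var(Z) = 120*54.6875 - (10*6.25)²
= 6562.5 - 3906.25 = 2656.25

2656.25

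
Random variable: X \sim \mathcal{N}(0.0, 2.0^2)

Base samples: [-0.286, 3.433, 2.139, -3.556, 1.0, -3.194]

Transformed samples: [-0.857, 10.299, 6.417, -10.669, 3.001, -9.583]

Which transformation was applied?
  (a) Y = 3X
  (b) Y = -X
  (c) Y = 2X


Checking option (a) Y = 3X:
  X = -0.286 -> Y = -0.857 ✓
  X = 3.433 -> Y = 10.299 ✓
  X = 2.139 -> Y = 6.417 ✓
All samples match this transformation.

(a) 3X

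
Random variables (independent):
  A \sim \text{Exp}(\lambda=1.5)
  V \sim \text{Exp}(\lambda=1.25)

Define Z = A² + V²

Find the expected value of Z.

E[Z] = E[A²] + E[V²]
E[A²] = Var(A) + E[A]² = 0.44444444 + 0.44444444 = 0.88888889
E[V²] = Var(V) + E[V]² = 0.64 + 0.64 = 1.28
E[Z] = 0.88888889 + 1.28 = 2.1688889

2.1688889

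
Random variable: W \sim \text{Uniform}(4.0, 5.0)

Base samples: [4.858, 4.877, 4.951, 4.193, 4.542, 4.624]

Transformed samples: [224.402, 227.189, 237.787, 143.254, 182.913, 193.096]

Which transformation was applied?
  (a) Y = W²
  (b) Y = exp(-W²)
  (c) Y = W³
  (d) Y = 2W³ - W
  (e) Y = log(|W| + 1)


Checking option (d) Y = 2W³ - W:
  W = 4.858 -> Y = 224.402 ✓
  W = 4.877 -> Y = 227.189 ✓
  W = 4.951 -> Y = 237.787 ✓
All samples match this transformation.

(d) 2W³ - W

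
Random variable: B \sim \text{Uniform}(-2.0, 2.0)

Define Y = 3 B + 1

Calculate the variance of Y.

For Y = aB + b: Var(Y) = a² * Var(B)
Var(B) = (2 + 2)^2/12 = 1.3333333
Var(Y) = 3² * 1.3333333 = 9 * 1.3333333 = 12

12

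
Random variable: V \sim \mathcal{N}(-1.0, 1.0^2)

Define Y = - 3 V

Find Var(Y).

For Y = aV + b: Var(Y) = a² * Var(V)
Var(V) = 1.0^2 = 1
Var(Y) = (-3)² * 1 = 9 * 1 = 9

9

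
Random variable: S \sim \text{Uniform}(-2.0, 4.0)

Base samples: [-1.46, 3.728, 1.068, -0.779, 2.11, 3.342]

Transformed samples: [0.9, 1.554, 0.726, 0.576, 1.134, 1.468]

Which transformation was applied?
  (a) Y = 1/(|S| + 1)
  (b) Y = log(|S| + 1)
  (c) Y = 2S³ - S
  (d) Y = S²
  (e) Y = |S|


Checking option (b) Y = log(|S| + 1):
  S = -1.46 -> Y = 0.9 ✓
  S = 3.728 -> Y = 1.554 ✓
  S = 1.068 -> Y = 0.726 ✓
All samples match this transformation.

(b) log(|S| + 1)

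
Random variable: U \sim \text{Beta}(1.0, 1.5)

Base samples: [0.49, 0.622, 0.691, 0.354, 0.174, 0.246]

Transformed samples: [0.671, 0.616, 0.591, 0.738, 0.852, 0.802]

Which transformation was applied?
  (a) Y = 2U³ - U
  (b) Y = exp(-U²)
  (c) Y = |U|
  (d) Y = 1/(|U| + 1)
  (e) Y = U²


Checking option (d) Y = 1/(|U| + 1):
  U = 0.49 -> Y = 0.671 ✓
  U = 0.622 -> Y = 0.616 ✓
  U = 0.691 -> Y = 0.591 ✓
All samples match this transformation.

(d) 1/(|U| + 1)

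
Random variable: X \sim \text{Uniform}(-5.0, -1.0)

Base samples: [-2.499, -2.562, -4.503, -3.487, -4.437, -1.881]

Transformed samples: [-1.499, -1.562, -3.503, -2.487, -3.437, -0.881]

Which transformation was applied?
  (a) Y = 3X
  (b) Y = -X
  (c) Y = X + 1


Checking option (c) Y = X + 1:
  X = -2.499 -> Y = -1.499 ✓
  X = -2.562 -> Y = -1.562 ✓
  X = -4.503 -> Y = -3.503 ✓
All samples match this transformation.

(c) X + 1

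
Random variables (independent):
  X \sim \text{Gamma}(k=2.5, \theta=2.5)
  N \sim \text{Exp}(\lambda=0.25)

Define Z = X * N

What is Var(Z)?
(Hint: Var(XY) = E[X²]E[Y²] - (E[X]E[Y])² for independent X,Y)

Var(XY) = E[X²]E[Y²] - (E[X]E[Y])²
E[X] = 6.25, Var(X) = 15.625
E[N] = 4, Var(N) = 16
E[X²] = 15.625 + 6.25² = 54.6875
E[N²] = 16 + 4² = 32
Var(Z) = 54.6875*32 - (6.25*4)²
= 1750 - 625 = 1125

1125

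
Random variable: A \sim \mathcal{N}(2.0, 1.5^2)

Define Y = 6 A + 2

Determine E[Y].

For Y = 6A + 2:
E[Y] = 6 * E[A] + 2
E[A] = 2.0 = 2
E[Y] = 6 * 2 + 2 = 14

14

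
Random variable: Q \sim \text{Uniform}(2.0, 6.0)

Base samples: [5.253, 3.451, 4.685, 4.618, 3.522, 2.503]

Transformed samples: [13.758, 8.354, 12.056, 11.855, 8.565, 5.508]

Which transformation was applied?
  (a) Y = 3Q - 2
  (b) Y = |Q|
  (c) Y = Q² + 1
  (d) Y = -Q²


Checking option (a) Y = 3Q - 2:
  Q = 5.253 -> Y = 13.758 ✓
  Q = 3.451 -> Y = 8.354 ✓
  Q = 4.685 -> Y = 12.056 ✓
All samples match this transformation.

(a) 3Q - 2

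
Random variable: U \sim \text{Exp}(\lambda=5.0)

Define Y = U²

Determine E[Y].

E[U²] = Var(U) + (E[U])² = 0.04 + 0.04 = 0.08

0.08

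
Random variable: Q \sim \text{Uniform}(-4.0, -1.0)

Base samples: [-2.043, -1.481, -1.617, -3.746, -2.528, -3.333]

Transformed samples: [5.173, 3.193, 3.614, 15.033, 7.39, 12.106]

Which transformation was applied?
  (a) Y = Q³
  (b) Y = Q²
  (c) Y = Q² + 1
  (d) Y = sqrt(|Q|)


Checking option (c) Y = Q² + 1:
  Q = -2.043 -> Y = 5.173 ✓
  Q = -1.481 -> Y = 3.193 ✓
  Q = -1.617 -> Y = 3.614 ✓
All samples match this transformation.

(c) Q² + 1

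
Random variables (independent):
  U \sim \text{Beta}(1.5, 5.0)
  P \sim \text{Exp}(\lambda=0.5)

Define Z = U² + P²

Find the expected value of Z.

E[Z] = E[U²] + E[P²]
E[U²] = Var(U) + E[U]² = 0.023668639 + 0.053254438 = 0.076923077
E[P²] = Var(P) + E[P]² = 4 + 4 = 8
E[Z] = 0.076923077 + 8 = 8.0769231

8.0769231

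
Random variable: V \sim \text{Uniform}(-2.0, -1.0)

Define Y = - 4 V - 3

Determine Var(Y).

For Y = aV + b: Var(Y) = a² * Var(V)
Var(V) = (-1 + 2)^2/12 = 0.083333333
Var(Y) = (-4)² * 0.083333333 = 16 * 0.083333333 = 1.3333333

1.3333333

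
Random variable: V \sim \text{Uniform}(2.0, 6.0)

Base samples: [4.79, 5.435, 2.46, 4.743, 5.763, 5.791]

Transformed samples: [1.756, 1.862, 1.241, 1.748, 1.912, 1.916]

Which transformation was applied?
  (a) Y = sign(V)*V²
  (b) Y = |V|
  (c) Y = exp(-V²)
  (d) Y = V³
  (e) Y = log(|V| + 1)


Checking option (e) Y = log(|V| + 1):
  V = 4.79 -> Y = 1.756 ✓
  V = 5.435 -> Y = 1.862 ✓
  V = 2.46 -> Y = 1.241 ✓
All samples match this transformation.

(e) log(|V| + 1)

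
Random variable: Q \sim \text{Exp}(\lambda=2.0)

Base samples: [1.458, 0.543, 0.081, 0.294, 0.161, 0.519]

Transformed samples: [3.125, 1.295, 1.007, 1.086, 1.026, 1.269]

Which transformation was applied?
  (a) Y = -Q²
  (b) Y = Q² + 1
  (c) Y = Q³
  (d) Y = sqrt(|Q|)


Checking option (b) Y = Q² + 1:
  Q = 1.458 -> Y = 3.125 ✓
  Q = 0.543 -> Y = 1.295 ✓
  Q = 0.081 -> Y = 1.007 ✓
All samples match this transformation.

(b) Q² + 1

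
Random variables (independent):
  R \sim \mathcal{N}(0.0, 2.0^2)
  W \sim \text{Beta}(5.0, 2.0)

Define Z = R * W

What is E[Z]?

For independent RVs: E[XY] = E[X]*E[Y]
E[R] = 0
E[W] = 0.71428571
E[Z] = 0 * 0.71428571 = 0

0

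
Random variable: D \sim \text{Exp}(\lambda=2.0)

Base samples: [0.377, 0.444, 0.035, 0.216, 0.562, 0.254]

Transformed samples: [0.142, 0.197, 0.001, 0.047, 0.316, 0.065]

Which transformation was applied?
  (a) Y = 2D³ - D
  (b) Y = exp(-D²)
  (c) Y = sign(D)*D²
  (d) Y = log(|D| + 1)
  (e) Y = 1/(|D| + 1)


Checking option (c) Y = sign(D)*D²:
  D = 0.377 -> Y = 0.142 ✓
  D = 0.444 -> Y = 0.197 ✓
  D = 0.035 -> Y = 0.001 ✓
All samples match this transformation.

(c) sign(D)*D²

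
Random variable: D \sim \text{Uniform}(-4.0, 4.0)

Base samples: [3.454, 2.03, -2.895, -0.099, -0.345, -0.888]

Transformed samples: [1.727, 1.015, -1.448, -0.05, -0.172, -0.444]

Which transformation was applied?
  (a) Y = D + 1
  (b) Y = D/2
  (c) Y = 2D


Checking option (b) Y = D/2:
  D = 3.454 -> Y = 1.727 ✓
  D = 2.03 -> Y = 1.015 ✓
  D = -2.895 -> Y = -1.448 ✓
All samples match this transformation.

(b) D/2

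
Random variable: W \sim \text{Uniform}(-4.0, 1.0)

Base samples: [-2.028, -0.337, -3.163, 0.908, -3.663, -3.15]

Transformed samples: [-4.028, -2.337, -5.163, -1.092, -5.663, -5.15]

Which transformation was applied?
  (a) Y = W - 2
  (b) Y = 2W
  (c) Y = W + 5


Checking option (a) Y = W - 2:
  W = -2.028 -> Y = -4.028 ✓
  W = -0.337 -> Y = -2.337 ✓
  W = -3.163 -> Y = -5.163 ✓
All samples match this transformation.

(a) W - 2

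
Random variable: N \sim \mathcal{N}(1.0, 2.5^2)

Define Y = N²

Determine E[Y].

Using E[X²] = Var(X) + (E[X])²:
E[N] = 1
Var(N) = 2.5^2 = 6.25
E[N²] = 6.25 + 1² = 6.25 + 1 = 7.25

7.25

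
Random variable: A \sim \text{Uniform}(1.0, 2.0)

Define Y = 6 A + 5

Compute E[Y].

For Y = 6A + 5:
E[Y] = 6 * E[A] + 5
E[A] = (1 + 2)/2 = 1.5
E[Y] = 6 * 1.5 + 5 = 14

14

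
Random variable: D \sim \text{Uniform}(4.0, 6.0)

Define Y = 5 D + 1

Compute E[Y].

For Y = 5D + 1:
E[Y] = 5 * E[D] + 1
E[D] = (4 + 6)/2 = 5
E[Y] = 5 * 5 + 1 = 26

26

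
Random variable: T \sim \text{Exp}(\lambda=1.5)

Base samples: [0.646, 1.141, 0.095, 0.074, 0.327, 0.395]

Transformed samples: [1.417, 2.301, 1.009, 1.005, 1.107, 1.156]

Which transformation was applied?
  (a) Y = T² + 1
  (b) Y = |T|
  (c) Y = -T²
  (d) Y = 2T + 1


Checking option (a) Y = T² + 1:
  T = 0.646 -> Y = 1.417 ✓
  T = 1.141 -> Y = 2.301 ✓
  T = 0.095 -> Y = 1.009 ✓
All samples match this transformation.

(a) T² + 1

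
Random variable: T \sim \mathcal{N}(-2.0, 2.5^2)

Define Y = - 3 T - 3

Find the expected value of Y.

For Y = -3T - 3:
E[Y] = -3 * E[T] - 3
E[T] = -2.0 = -2
E[Y] = -3 * (-2) - 3 = 3

3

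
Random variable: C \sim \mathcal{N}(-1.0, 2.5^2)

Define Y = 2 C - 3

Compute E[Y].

For Y = 2C - 3:
E[Y] = 2 * E[C] - 3
E[C] = -1.0 = -1
E[Y] = 2 * (-1) - 3 = -5

-5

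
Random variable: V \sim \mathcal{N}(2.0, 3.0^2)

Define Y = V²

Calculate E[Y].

Using E[X²] = Var(X) + (E[X])²:
E[V] = 2
Var(V) = 3.0^2 = 9
E[V²] = 9 + 2² = 9 + 4 = 13

13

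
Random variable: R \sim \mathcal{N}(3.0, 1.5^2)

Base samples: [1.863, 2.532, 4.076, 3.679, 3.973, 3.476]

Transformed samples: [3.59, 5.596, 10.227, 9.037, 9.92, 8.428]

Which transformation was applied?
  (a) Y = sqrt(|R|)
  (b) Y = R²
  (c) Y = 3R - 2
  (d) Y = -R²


Checking option (c) Y = 3R - 2:
  R = 1.863 -> Y = 3.59 ✓
  R = 2.532 -> Y = 5.596 ✓
  R = 4.076 -> Y = 10.227 ✓
All samples match this transformation.

(c) 3R - 2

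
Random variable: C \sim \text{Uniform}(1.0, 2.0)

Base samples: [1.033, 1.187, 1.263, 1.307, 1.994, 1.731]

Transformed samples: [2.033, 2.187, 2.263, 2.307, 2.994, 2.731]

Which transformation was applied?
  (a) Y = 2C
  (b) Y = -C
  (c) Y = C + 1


Checking option (c) Y = C + 1:
  C = 1.033 -> Y = 2.033 ✓
  C = 1.187 -> Y = 2.187 ✓
  C = 1.263 -> Y = 2.263 ✓
All samples match this transformation.

(c) C + 1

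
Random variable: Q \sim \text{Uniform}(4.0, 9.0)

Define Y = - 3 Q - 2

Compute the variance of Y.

For Y = aQ + b: Var(Y) = a² * Var(Q)
Var(Q) = (9 - 4)^2/12 = 2.0833333
Var(Y) = (-3)² * 2.0833333 = 9 * 2.0833333 = 18.75

18.75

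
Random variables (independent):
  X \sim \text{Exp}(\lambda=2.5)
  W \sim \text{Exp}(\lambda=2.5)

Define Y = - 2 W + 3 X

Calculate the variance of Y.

For independent RVs: Var(aX + bY) = a²Var(X) + b²Var(Y)
Var(X) = 0.16
Var(W) = 0.16
Var(Y) = 3²*0.16 + (-2)²*0.16
= 9*0.16 + 4*0.16 = 2.08

2.08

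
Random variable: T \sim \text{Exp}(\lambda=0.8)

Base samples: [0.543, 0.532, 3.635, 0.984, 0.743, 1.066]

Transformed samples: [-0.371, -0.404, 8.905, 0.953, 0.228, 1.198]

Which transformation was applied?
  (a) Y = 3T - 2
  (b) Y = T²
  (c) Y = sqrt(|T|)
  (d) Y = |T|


Checking option (a) Y = 3T - 2:
  T = 0.543 -> Y = -0.371 ✓
  T = 0.532 -> Y = -0.404 ✓
  T = 3.635 -> Y = 8.905 ✓
All samples match this transformation.

(a) 3T - 2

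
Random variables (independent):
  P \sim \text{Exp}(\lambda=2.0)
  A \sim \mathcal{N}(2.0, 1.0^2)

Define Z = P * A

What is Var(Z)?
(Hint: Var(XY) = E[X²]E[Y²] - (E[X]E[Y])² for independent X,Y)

Var(XY) = E[X²]E[Y²] - (E[X]E[Y])²
E[P] = 0.5, Var(P) = 0.25
E[A] = 2, Var(A) = 1
E[P²] = 0.25 + 0.5² = 0.5
E[A²] = 1 + 2² = 5
Var(Z) = 0.5*5 - (0.5*2)²
= 2.5 - 1 = 1.5

1.5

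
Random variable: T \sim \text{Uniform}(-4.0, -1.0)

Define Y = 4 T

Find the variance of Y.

For Y = aT + b: Var(Y) = a² * Var(T)
Var(T) = (-1 + 4)^2/12 = 0.75
Var(Y) = 4² * 0.75 = 16 * 0.75 = 12

12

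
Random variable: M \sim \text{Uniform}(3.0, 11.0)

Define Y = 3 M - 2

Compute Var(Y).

For Y = aM + b: Var(Y) = a² * Var(M)
Var(M) = (11 - 3)^2/12 = 5.3333333
Var(Y) = 3² * 5.3333333 = 9 * 5.3333333 = 48

48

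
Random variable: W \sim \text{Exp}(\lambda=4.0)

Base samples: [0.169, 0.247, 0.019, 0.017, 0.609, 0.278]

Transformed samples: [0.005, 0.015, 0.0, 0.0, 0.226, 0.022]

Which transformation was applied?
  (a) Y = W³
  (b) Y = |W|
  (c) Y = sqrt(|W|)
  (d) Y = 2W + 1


Checking option (a) Y = W³:
  W = 0.169 -> Y = 0.005 ✓
  W = 0.247 -> Y = 0.015 ✓
  W = 0.019 -> Y = 0.0 ✓
All samples match this transformation.

(a) W³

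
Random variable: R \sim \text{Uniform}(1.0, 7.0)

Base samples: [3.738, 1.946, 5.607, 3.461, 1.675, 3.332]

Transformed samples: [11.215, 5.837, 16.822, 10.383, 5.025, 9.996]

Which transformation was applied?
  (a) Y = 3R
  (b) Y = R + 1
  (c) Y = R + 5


Checking option (a) Y = 3R:
  R = 3.738 -> Y = 11.215 ✓
  R = 1.946 -> Y = 5.837 ✓
  R = 5.607 -> Y = 16.822 ✓
All samples match this transformation.

(a) 3R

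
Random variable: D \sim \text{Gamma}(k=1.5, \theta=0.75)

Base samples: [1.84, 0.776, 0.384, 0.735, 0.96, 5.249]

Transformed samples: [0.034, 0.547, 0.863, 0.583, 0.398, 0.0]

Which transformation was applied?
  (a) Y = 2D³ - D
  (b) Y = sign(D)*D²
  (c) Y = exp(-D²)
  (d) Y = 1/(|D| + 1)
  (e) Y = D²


Checking option (c) Y = exp(-D²):
  D = 1.84 -> Y = 0.034 ✓
  D = 0.776 -> Y = 0.547 ✓
  D = 0.384 -> Y = 0.863 ✓
All samples match this transformation.

(c) exp(-D²)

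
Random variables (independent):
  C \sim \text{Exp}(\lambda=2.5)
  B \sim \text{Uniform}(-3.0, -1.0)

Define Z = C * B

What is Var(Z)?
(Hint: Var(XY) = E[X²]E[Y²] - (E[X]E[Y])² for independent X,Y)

Var(XY) = E[X²]E[Y²] - (E[X]E[Y])²
E[C] = 0.4, Var(C) = 0.16
E[B] = -2, Var(B) = 0.33333333
E[C²] = 0.16 + 0.4² = 0.32
E[B²] = 0.33333333 + (-2)² = 4.3333333
Var(Z) = 0.32*4.3333333 - (0.4*(-2))²
= 1.3866667 - 0.64 = 0.74666667

0.74666667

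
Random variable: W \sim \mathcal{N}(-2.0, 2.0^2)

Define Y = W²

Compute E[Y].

E[W²] = Var(W) + (E[W])² = 4 + 4 = 8

8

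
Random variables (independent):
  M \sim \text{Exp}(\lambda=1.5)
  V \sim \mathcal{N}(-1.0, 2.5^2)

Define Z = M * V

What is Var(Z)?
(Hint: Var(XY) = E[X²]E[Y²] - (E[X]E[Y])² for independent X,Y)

Var(XY) = E[X²]E[Y²] - (E[X]E[Y])²
E[M] = 0.66666667, Var(M) = 0.44444444
E[V] = -1, Var(V) = 6.25
E[M²] = 0.44444444 + 0.66666667² = 0.88888889
E[V²] = 6.25 + (-1)² = 7.25
Var(Z) = 0.88888889*7.25 - (0.66666667*(-1))²
= 6.4444444 - 0.44444444 = 6

6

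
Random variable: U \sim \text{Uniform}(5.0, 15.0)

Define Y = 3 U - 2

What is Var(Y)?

For Y = aU + b: Var(Y) = a² * Var(U)
Var(U) = (15 - 5)^2/12 = 8.3333333
Var(Y) = 3² * 8.3333333 = 9 * 8.3333333 = 75

75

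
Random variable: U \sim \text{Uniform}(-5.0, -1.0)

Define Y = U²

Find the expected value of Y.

E[U²] = Var(U) + (E[U])² = 1.3333333 + 9 = 10.333333

10.333333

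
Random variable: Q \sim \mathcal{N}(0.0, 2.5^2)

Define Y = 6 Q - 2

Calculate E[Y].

For Y = 6Q - 2:
E[Y] = 6 * E[Q] - 2
E[Q] = 0.0 = 0
E[Y] = 6 * 0 - 2 = -2

-2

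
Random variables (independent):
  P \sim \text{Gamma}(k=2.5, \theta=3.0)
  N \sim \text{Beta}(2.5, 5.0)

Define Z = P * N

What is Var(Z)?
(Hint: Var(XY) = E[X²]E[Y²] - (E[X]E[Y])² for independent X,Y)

Var(XY) = E[X²]E[Y²] - (E[X]E[Y])²
E[P] = 7.5, Var(P) = 22.5
E[N] = 0.33333333, Var(N) = 0.026143791
E[P²] = 22.5 + 7.5² = 78.75
E[N²] = 0.026143791 + 0.33333333² = 0.1372549
Var(Z) = 78.75*0.1372549 - (7.5*0.33333333)²
= 10.808824 - 6.25 = 4.5588235

4.5588235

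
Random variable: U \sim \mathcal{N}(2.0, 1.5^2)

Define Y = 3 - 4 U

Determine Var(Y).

For Y = aU + b: Var(Y) = a² * Var(U)
Var(U) = 1.5^2 = 2.25
Var(Y) = (-4)² * 2.25 = 16 * 2.25 = 36

36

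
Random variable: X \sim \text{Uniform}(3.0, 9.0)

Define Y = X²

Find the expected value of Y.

Using E[X²] = Var(X) + (E[X])²:
E[X] = 6
Var(X) = (9 - 3)^2/12 = 3
E[X²] = 3 + 6² = 3 + 36 = 39

39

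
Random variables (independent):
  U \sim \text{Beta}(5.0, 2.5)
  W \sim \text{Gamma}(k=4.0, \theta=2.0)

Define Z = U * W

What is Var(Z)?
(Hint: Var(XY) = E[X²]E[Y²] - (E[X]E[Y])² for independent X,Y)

Var(XY) = E[X²]E[Y²] - (E[X]E[Y])²
E[U] = 0.66666667, Var(U) = 0.026143791
E[W] = 8, Var(W) = 16
E[U²] = 0.026143791 + 0.66666667² = 0.47058824
E[W²] = 16 + 8² = 80
Var(Z) = 0.47058824*80 - (0.66666667*8)²
= 37.647059 - 28.444444 = 9.2026144

9.2026144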